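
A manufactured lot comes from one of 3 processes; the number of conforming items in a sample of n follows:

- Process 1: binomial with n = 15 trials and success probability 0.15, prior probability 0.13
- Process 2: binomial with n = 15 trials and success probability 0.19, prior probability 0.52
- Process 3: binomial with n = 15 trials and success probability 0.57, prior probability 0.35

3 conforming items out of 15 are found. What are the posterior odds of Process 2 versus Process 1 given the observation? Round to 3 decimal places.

Since P(k|x) ∝ π_k f_k(x), the posterior odds are π_i f_i(x) / (π_j f_j(x)).
Binomial probabilities:
  f_1 = 0.21843
  f_2 = 0.248939
  f_3 = 0.00336711
Odds = (0.52/0.13) × (0.248939/0.21843) = 4 × 1.13967 ≈ 4.559

4.559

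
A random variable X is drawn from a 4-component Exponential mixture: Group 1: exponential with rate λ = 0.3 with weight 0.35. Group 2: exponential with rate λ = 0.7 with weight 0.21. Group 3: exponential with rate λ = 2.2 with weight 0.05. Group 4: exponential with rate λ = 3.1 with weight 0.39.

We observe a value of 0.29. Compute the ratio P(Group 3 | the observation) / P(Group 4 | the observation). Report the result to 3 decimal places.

The posterior odds equal the prior odds times the likelihood ratio: (P(Z=i)/P(Z=j))·(f_i(x)/f_j(x)).
Component likelihoods at x = 0.29:
  L_1 = 0.3·e^(−0.3·0.29) = 0.3·e^(−0.0870) = 0.275003
  L_2 = 0.7·e^(−0.7·0.29) = 0.7·e^(−0.2030) = 0.571395
  L_3 = 2.2·e^(−2.2·0.29) = 2.2·e^(−0.6380) = 1.16237
  L_4 = 3.1·e^(−3.1·0.29) = 3.1·e^(−0.8990) = 1.26163
Odds = (0.05/0.39) × (1.16237/1.26163) = 0.128205 × 0.921323 ≈ 0.118

0.118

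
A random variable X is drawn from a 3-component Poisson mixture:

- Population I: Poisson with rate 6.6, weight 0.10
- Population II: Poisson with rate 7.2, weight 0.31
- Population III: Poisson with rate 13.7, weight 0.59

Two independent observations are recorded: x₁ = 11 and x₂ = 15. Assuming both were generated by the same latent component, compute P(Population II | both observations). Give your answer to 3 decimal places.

By Bayes' theorem, P(k | x) = w_k f_k(x) / Σ_j w_j f_j(x).
Since both observations come from the same component, the likelihood for component k is f_k(x₁)·f_k(x₂).
  L_I = [e^(−6.6)·6.6^11/11! = 0.0352764] × [0.00204322] = 7.20775e-05
  L_II = [e^(−7.2)·7.2^11/11! = 0.0504175] × [0.00413588] = 0.000208521
  L_III = [e^(−13.7)·13.7^11/11! = 0.0897297] × [0.0964883] = 0.00865786
Prior × likelihood for each component:
  w_I·L_I = 0.10 × 7.20775e-05 = 7.20775e-06
  w_II·L_II = 0.31 × 0.000208521 = 6.46414e-05
  w_III·L_III = 0.59 × 0.00865786 = 0.00510814
Evidence: 7.20775e-06 + 6.46414e-05 + 0.00510814 = 0.00517999
P(Population II | data) = 6.46414e-05 / 0.00517999 ≈ 0.012

0.012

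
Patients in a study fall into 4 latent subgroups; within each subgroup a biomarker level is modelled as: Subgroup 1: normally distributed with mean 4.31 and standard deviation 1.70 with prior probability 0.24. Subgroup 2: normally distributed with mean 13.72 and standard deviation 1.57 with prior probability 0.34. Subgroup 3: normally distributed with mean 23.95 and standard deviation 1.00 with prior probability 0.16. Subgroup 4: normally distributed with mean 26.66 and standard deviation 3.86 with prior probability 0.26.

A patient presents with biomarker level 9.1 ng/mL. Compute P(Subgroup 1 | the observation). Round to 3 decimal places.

Apply Bayes' rule: the posterior for each component is proportional to its prior times its likelihood at x.
Component likelihoods at x = 9.1 ng/mL:
  L_1 = (1/(1.70·√(2π)))·exp(−(9.1−4.31)²/(2·1.70²)) = 0.234672·exp(-3.96957) = 0.00443098
  L_2 = (1/(1.57·√(2π)))·exp(−(9.1−13.72)²/(2·1.57²)) = 0.254103·exp(-4.32967) = 0.00334703
  L_3 = (1/(1.00·√(2π)))·exp(−(9.1−23.95)²/(2·1.00²)) = 0.398942·exp(-110.26125) = 5.18869e-49
  L_4 = (1/(3.86·√(2π)))·exp(−(9.1−26.66)²/(2·3.86²)) = 0.103353·exp(-10.34771) = 3.31412e-06
Prior × likelihood for each component:
  π_1·L_1 = 0.24 × 0.00443098 = 0.00106344
  π_2·L_2 = 0.34 × 0.00334703 = 0.00113799
  π_3·L_3 = 0.16 × 5.18869e-49 = 8.3019e-50
  π_4·L_4 = 0.26 × 3.31412e-06 = 8.6167e-07
Sum: 0.00106344 + 0.00113799 + 8.3019e-50 + 8.6167e-07 = 0.00220229
P(Subgroup 1 | data) = 0.00106344 / 0.00220229 ≈ 0.483

0.483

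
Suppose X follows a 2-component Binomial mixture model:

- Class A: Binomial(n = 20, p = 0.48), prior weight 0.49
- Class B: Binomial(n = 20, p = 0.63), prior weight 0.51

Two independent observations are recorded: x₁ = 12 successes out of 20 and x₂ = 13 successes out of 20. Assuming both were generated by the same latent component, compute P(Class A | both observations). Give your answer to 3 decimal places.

0.150

The responsibility of component k is π_k f_k(x) divided by Σ_j π_j f_j(x).
Since both observations come from the same component, the likelihood for component k is f_k(x₁)·f_k(x₂).
  p_A = [0.100737] × [0.0572233] = 0.0057645
  p_B = [0.172969] × [0.18124] = 0.0313488
Multiply by the mixture weights:
  π_A·p_A = 0.49 × 0.0057645 = 0.00282461
  π_B·p_B = 0.51 × 0.0313488 = 0.0159879
Sum: 0.00282461 + 0.0159879 = 0.0188125
So the posterior for Class A is 0.00282461 / 0.0188125 ≈ 0.150.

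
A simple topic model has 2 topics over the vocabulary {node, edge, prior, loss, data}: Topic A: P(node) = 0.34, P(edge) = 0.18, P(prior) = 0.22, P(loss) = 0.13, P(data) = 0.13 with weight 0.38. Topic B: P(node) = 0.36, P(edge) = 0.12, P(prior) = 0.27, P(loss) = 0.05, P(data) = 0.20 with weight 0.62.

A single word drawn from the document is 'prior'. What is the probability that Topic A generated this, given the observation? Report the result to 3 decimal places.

0.333

The responsibility of component k is w_k f_k(x) divided by Σ_j w_j f_j(x).
Evaluate each component's likelihood at the observed value:
  f_A = P(prior | comp) = 0.22
  f_B = P(prior | comp) = 0.27
Weight by the priors:
  w_A·f_A = 0.38 × 0.22 = 0.0836
  w_B·f_B = 0.62 × 0.27 = 0.1674
Denominator: 0.0836 + 0.1674 = 0.251
P(Topic A | 'prior') = 0.0836 / 0.251 ≈ 0.333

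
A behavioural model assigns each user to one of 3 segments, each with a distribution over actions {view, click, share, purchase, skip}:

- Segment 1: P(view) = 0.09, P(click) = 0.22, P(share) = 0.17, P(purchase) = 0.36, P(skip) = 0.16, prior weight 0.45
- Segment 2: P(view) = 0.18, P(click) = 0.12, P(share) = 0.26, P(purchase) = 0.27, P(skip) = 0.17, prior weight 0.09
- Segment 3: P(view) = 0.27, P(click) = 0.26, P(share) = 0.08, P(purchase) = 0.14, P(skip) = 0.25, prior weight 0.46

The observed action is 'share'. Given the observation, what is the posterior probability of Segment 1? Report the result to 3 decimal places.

0.560

Apply Bayes' rule: the posterior for each component is proportional to its prior times its likelihood at x.
Component likelihoods at x = 'share':
  f_1 = P(share | comp) = 0.17
  f_2 = P(share | comp) = 0.26
  f_3 = P(share | comp) = 0.08
Weight by the priors:
  π_1·f_1 = 0.45 × 0.17 = 0.0765
  π_2·f_2 = 0.09 × 0.26 = 0.0234
  π_3·f_3 = 0.46 × 0.08 = 0.0368
Marginal: 0.0765 + 0.0234 + 0.0368 = 0.1367
P(Segment 1 | data) = 0.0765 / 0.1367 ≈ 0.560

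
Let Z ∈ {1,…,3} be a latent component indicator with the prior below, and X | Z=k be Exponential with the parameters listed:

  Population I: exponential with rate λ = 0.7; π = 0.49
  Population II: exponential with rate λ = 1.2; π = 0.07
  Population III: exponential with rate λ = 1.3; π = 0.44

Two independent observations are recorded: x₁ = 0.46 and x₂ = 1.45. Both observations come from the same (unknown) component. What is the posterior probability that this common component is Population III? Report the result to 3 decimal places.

0.459

Posterior ∝ prior × likelihood, so P(k | x) ∝ P(Z=k) f_k(x); normalise over all components.
Since both observations come from the same component, the likelihood for component k is f_k(x₁)·f_k(x₂).
  p_I = [0.7·e^(−0.7·0.46) = 0.7·e^(−0.3220) = 0.507289] × [0.253682] = 0.12869
  p_II = [1.2·e^(−1.2·0.46) = 1.2·e^(−0.5520) = 0.690956] × [0.210624] = 0.145532
  p_III = [1.3·e^(−1.3·0.46) = 1.3·e^(−0.5980) = 0.714883] × [0.197378] = 0.141102
Unnormalised posteriors:
  P(Z=I)·p_I = 0.49 × 0.12869 = 0.063058
  P(Z=II)·p_II = 0.07 × 0.145532 = 0.0101873
  P(Z=III)·p_III = 0.44 × 0.141102 = 0.0620849
Denominator: 0.063058 + 0.0101873 + 0.0620849 = 0.13533
Responsibility of Population III: 0.0620849 / 0.13533 ≈ 0.459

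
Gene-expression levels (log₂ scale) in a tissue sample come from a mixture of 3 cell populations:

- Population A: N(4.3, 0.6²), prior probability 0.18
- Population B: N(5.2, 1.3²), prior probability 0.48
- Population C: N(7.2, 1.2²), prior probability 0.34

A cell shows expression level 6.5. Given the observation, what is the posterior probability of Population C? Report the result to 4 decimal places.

Posterior ∝ prior × likelihood, so P(k | x) ∝ π_k f_k(x); normalise over all components.
Evaluate each component's likelihood at the observed value:
  f_A = (1/(0.6·√(2π)))·exp(−(6.5−4.3)²/(2·0.6²)) = 0.664904·exp(-6.72222) = 0.000800451
  f_B = (1/(1.3·√(2π)))·exp(−(6.5−5.2)²/(2·1.3²)) = 0.306879·exp(-0.50000) = 0.186131
  f_C = (1/(1.2·√(2π)))·exp(−(6.5−7.2)²/(2·1.2²)) = 0.332452·exp(-0.17014) = 0.280439
Unnormalised posteriors:
  π_A·f_A = 0.18 × 0.000800451 = 0.000144081
  π_B·f_B = 0.48 × 0.186131 = 0.089343
  π_C·f_C = 0.34 × 0.280439 = 0.0953493
Evidence: 0.000144081 + 0.089343 + 0.0953493 = 0.184836
P(Population C | x) = 0.0953493 / 0.184836 ≈ 0.5159

0.5159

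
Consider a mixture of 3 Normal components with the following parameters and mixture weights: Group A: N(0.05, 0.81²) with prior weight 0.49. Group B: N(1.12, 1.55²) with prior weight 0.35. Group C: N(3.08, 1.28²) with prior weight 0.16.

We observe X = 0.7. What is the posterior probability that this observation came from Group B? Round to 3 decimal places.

By Bayes' theorem, P(k | x) = P(Z=k) f_k(x) / Σ_j P(Z=j) f_j(x).
Component likelihoods at x = 0.7:
  L_A = 0.356937
  L_B = 0.248105
  L_C = 0.0553302
Weight by the priors:
  P(Z=A)·L_A = 0.49 × 0.356937 = 0.174899
  P(Z=B)·L_B = 0.35 × 0.248105 = 0.0868366
  P(Z=C)·L_C = 0.16 × 0.0553302 = 0.00885283
Evidence: 0.174899 + 0.0868366 + 0.00885283 = 0.270589
Responsibility of Group B: 0.0868366 / 0.270589 ≈ 0.321

0.321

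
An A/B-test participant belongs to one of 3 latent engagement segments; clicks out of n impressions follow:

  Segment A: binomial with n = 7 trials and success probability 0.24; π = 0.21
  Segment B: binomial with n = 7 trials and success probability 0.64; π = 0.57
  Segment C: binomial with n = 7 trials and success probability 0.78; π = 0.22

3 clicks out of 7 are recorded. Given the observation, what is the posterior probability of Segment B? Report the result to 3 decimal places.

0.674

P(component k | x) = π_k·f_k(x) / marginal(x), where marginal(x) = Σ_j π_j·f_j(x).
Evaluate each component's likelihood at the observed value:
  f_A = 0.16142
  f_B = 0.154105
  f_C = 0.0389083
Weight by the priors:
  π_A·f_A = 0.21 × 0.16142 = 0.0338981
  π_B·f_B = 0.57 × 0.154105 = 0.0878401
  π_C·f_C = 0.22 × 0.0389083 = 0.00855983
Denominator: 0.0338981 + 0.0878401 + 0.00855983 = 0.130298
P(Segment B | x) ≈ 0.674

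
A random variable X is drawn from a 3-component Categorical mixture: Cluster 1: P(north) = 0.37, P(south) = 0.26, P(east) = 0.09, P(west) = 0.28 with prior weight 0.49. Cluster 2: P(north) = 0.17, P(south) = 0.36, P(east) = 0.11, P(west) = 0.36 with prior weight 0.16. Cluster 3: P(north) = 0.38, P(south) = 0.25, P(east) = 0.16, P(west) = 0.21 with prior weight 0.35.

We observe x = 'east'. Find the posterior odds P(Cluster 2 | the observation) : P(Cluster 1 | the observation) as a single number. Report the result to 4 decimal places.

0.3991

Only the two components matter; the odds are (w_i f_i(x)) / (w_j f_j(x)).
Evaluate each component's likelihood at the observed value:
  p_1 = P(east | comp) = 0.09
  p_2 = P(east | comp) = 0.11
  p_3 = P(east | comp) = 0.16
Posterior odds = (w_2·p_2) / (w_1·p_1) = (0.16·0.11) / (0.49·0.09) = 0.0176 / 0.0441 ≈ 0.3991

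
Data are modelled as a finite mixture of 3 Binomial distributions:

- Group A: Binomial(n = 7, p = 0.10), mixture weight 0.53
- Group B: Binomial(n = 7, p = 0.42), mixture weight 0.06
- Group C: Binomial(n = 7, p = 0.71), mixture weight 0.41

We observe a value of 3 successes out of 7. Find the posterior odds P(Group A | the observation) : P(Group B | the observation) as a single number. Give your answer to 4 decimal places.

0.6912

Only the two components matter; the odds are (P(Z=i) f_i(x)) / (P(Z=j) f_j(x)).
Binomial probabilities:
  L_A = 0.0229635
  L_B = 0.293446
  L_C = 0.0886003
Odds = (0.53/0.06) × (0.0229635/0.293446) = 8.83333 × 0.0782547 ≈ 0.6912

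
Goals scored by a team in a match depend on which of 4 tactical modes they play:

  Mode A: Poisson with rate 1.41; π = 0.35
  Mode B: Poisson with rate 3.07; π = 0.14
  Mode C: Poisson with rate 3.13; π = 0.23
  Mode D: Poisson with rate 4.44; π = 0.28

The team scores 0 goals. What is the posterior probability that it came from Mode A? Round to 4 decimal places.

0.8114

Apply Bayes' rule: the posterior for each component is proportional to its prior times its likelihood at x.
Poisson probabilities:
  f_A = e^(−1.41)·1.41^0/0! = 0.244143
  f_B = e^(−3.07)·3.07^0/0! = 0.0464212
  f_C = e^(−3.13)·3.13^0/0! = 0.0437178
  f_D = e^(−4.44)·4.44^0/0! = 0.0117959
Multiply by the mixture weights:
  w_A·f_A = 0.35 × 0.244143 = 0.0854501
  w_B·f_B = 0.14 × 0.0464212 = 0.00649896
  w_C·f_C = 0.23 × 0.0437178 = 0.0100551
  w_D·f_D = 0.28 × 0.0117959 = 0.00330286
Denominator: 0.0854501 + 0.00649896 + 0.0100551 + 0.00330286 = 0.105307
Responsibility of Mode A: 0.0854501 / 0.105307 ≈ 0.8114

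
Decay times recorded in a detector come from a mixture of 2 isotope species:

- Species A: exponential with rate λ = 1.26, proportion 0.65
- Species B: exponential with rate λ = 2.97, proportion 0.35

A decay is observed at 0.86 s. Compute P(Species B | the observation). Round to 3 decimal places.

0.226

The responsibility of component k is w_k f_k(x) divided by Σ_j w_j f_j(x).
Component likelihoods at x = 0.86 s:
  f_A = 0.426353
  f_B = 0.230931
Unnormalised posteriors:
  w_A·f_A = 0.65 × 0.426353 = 0.277129
  w_B·f_B = 0.35 × 0.230931 = 0.0808257
Sum: 0.277129 + 0.0808257 = 0.357955
Responsibility of Species B: 0.0808257 / 0.357955 ≈ 0.226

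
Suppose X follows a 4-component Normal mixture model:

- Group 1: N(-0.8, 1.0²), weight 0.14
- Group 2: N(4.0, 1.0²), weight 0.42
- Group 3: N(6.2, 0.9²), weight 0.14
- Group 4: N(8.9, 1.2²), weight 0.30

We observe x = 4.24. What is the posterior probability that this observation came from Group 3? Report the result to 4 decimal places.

P(component k | x) = π_k·f_k(x) / marginal(x), where marginal(x) = Σ_j π_j·f_j(x).
Evaluate each component's likelihood at the observed value:
  L_1 = 1.21625e-06
  L_2 = 0.387617
  L_3 = 0.0413809
  L_4 = 0.00017664
Prior × likelihood for each component:
  π_1·L_1 = 0.14 × 1.21625e-06 = 1.70275e-07
  π_2·L_2 = 0.42 × 0.387617 = 0.162799
  π_3·L_3 = 0.14 × 0.0413809 = 0.00579332
  π_4·L_4 = 0.30 × 0.00017664 = 5.29919e-05
Evidence: 1.70275e-07 + 0.162799 + 0.00579332 + 5.29919e-05 = 0.168645
So the posterior for Group 3 is 0.00579332 / 0.168645 ≈ 0.0344.

0.0344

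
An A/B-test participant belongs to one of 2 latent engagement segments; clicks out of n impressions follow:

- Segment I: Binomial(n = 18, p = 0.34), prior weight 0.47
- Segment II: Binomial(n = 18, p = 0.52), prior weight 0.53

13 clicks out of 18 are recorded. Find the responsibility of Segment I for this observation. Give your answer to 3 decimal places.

Apply Bayes' rule: the posterior for each component is proportional to its prior times its likelihood at x.
Binomial probabilities:
  p_I = C(18,13)·0.34^13·0.66^5 = 8568·8.11383e-07·0.125233 = 0.000870613
  p_II = C(18,13)·0.52^13·0.48^5 = 8568·0.000203256·0.0254804 = 0.0443741
Weight by the priors:
  π_I·p_I = 0.47 × 0.000870613 = 0.000409188
  π_II·p_II = 0.53 × 0.0443741 = 0.0235182
Evidence: 0.000409188 + 0.0235182 = 0.0239274
P(Segment I | 13 clicks out of 18) = 0.000409188 / 0.0239274 ≈ 0.017

0.017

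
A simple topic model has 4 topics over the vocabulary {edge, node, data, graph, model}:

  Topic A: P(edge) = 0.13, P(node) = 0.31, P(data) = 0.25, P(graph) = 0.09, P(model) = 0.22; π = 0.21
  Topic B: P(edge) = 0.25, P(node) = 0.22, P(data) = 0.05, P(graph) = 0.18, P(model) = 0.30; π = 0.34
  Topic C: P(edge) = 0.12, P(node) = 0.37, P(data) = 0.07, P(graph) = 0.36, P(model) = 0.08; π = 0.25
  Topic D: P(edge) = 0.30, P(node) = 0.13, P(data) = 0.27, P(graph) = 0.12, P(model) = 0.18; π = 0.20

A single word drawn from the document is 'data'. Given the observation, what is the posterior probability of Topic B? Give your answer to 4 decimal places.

Apply Bayes' rule: the posterior for each component is proportional to its prior times its likelihood at x.
Categorical probabilities:
  f_A = 0.25
  f_B = 0.05
  f_C = 0.07
  f_D = 0.27
Prior × likelihood for each component:
  w_A·f_A = 0.21 × 0.25 = 0.0525
  w_B·f_B = 0.34 × 0.05 = 0.017
  w_C·f_C = 0.25 × 0.07 = 0.0175
  w_D·f_D = 0.20 × 0.27 = 0.054
Normaliser: 0.0525 + 0.017 + 0.0175 + 0.054 = 0.141
So the posterior for Topic B is 0.017 / 0.141 ≈ 0.1206.

0.1206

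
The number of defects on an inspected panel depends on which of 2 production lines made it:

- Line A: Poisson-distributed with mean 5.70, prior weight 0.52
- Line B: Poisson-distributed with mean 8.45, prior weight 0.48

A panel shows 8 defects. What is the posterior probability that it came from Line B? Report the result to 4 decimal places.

By Bayes' theorem, P(k | x) = π_k f_k(x) / Σ_j π_j f_j(x).
Component likelihoods at x = 8 defects:
  f_A = e^(−5.70)·5.70^8/8! = 0.0924698
  f_B = e^(−8.45)·8.45^8/8! = 0.137894
Unnormalised posteriors:
  π_A·f_A = 0.52 × 0.0924698 = 0.0480843
  π_B·f_B = 0.48 × 0.137894 = 0.066189
Marginal: 0.0480843 + 0.066189 = 0.114273
P(Line B | x) ≈ 0.5792

0.5792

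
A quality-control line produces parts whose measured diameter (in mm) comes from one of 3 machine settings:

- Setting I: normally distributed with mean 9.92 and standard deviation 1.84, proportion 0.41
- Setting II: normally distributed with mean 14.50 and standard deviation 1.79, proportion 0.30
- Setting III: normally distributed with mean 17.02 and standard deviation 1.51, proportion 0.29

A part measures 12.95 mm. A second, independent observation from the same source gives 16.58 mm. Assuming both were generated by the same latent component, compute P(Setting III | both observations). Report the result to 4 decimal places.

By Bayes' theorem, P(k | x) = π_k f_k(x) / Σ_j π_j f_j(x).
Since both observations come from the same component, the likelihood for component k is f_k(x₁)·f_k(x₂).
  f_I = [(1/(1.84·√(2π)))·exp(−(12.95−9.92)²/(2·1.84²)) = 0.216816·exp(-1.35587) = 0.0558783] × [0.000309878] = 1.73155e-05
  f_II = [(1/(1.79·√(2π)))·exp(−(12.95−14.50)²/(2·1.79²)) = 0.222873·exp(-0.37491) = 0.153192] × [0.113462] = 0.0173814
  f_III = [(1/(1.51·√(2π)))·exp(−(12.95−17.02)²/(2·1.51²)) = 0.264200·exp(-3.63249) = 0.00698813] × [0.253219] = 0.00176952
Prior × likelihood for each component:
  π_I·f_I = 0.41 × 1.73155e-05 = 7.09935e-06
  π_II·f_II = 0.30 × 0.0173814 = 0.00521443
  π_III·f_III = 0.29 × 0.00176952 = 0.000513162
Evidence: 7.09935e-06 + 0.00521443 + 0.000513162 = 0.00573469
P(Setting III | x₁,x₂) = 0.000513162 / 0.00573469 ≈ 0.0895

0.0895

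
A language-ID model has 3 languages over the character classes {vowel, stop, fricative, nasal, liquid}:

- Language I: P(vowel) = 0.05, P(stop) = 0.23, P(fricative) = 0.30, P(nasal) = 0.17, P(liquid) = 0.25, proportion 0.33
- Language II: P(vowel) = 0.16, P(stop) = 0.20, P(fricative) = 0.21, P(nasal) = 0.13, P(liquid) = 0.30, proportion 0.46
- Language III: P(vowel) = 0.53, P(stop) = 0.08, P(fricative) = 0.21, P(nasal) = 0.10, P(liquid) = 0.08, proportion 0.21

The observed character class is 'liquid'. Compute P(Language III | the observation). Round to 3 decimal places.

0.071

By Bayes' theorem, P(k | x) = P(Z=k) f_k(x) / Σ_j P(Z=j) f_j(x).
Component likelihoods at x = 'liquid':
  f_I = P(liquid | comp) = 0.25
  f_II = P(liquid | comp) = 0.30
  f_III = P(liquid | comp) = 0.08
Unnormalised posteriors:
  P(Z=I)·f_I = 0.33 × 0.25 = 0.0825
  P(Z=II)·f_II = 0.46 × 0.3 = 0.138
  P(Z=III)·f_III = 0.21 × 0.08 = 0.0168
Marginal: 0.0825 + 0.138 + 0.0168 = 0.2373
So the posterior for Language III is 0.0168 / 0.2373 ≈ 0.071.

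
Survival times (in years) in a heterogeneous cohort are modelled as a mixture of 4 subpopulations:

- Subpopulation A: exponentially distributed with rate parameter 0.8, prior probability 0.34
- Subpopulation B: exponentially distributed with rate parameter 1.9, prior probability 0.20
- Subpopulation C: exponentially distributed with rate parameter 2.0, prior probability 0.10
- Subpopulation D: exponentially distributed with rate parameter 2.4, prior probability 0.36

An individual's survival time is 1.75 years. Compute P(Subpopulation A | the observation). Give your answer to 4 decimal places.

0.6725

P(component k | x) = π_k·f_k(x) / marginal(x), where marginal(x) = Σ_j π_j·f_j(x).
Exponential densities:
  p_A = 0.197278
  p_B = 0.0683478
  p_C = 0.0603948
  p_D = 0.0359894
Multiply by the mixture weights:
  π_A·p_A = 0.34 × 0.197278 = 0.0670744
  π_B·p_B = 0.20 × 0.0683478 = 0.0136696
  π_C·p_C = 0.10 × 0.0603948 = 0.00603948
  π_D·p_D = 0.36 × 0.0359894 = 0.0129562
Normaliser: 0.0670744 + 0.0136696 + 0.00603948 + 0.0129562 = 0.0997396
Responsibility of Subpopulation A: 0.0670744 / 0.0997396 ≈ 0.6725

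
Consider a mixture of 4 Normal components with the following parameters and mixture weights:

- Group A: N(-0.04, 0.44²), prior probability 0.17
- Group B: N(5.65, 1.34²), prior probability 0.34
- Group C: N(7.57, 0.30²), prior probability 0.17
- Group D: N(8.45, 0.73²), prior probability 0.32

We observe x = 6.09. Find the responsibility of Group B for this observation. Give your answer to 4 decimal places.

Apply Bayes' rule: the posterior for each component is proportional to its prior times its likelihood at x.
Normal densities:
  L_A = 6.45866e-43
  L_B = 0.282093
  L_C = 6.90093e-06
  L_D = 0.00293815
Multiply by the mixture weights:
  π_A·L_A = 0.17 × 6.45866e-43 = 1.09797e-43
  π_B·L_B = 0.34 × 0.282093 = 0.0959117
  π_C·L_C = 0.17 × 6.90093e-06 = 1.17316e-06
  π_D·L_D = 0.32 × 0.00293815 = 0.000940209
Normaliser: 1.09797e-43 + 0.0959117 + 1.17316e-06 + 0.000940209 = 0.0968531
Responsibility of Group B: 0.0959117 / 0.0968531 ≈ 0.9903

0.9903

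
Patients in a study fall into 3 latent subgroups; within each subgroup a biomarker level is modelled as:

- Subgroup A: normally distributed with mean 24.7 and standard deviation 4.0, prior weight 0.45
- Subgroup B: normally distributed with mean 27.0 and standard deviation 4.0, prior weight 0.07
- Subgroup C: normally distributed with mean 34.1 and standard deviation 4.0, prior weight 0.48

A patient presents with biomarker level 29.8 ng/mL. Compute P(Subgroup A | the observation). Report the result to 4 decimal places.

The responsibility of component k is P(Z=k) f_k(x) divided by Σ_j P(Z=j) f_j(x).
Component likelihoods at x = 29.8 ng/mL:
  f_A = 0.0442436
  f_B = 0.0780635
  f_C = 0.0559641
Unnormalised posteriors:
  P(Z=A)·f_A = 0.45 × 0.0442436 = 0.0199096
  P(Z=B)·f_B = 0.07 × 0.0780635 = 0.00546444
  P(Z=C)·f_C = 0.48 × 0.0559641 = 0.0268628
Sum: 0.0199096 + 0.00546444 + 0.0268628 = 0.0522368
So the posterior for Subgroup A is 0.0199096 / 0.0522368 ≈ 0.3811.

0.3811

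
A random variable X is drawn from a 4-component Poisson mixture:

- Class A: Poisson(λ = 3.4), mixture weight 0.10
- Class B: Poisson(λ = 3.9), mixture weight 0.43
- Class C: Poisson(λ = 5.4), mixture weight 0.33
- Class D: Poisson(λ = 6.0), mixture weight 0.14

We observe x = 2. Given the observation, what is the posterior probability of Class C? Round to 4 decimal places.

The responsibility of component k is w_k f_k(x) divided by Σ_j w_j f_j(x).
Poisson probabilities:
  L_A = 0.192898
  L_B = 0.15394
  L_C = 0.0658518
  L_D = 0.0446175
Prior × likelihood for each component:
  w_A·L_A = 0.10 × 0.192898 = 0.0192898
  w_B·L_B = 0.43 × 0.15394 = 0.0661941
  w_C·L_C = 0.33 × 0.0658518 = 0.0217311
  w_D·L_D = 0.14 × 0.0446175 = 0.00624646
Sum: 0.0192898 + 0.0661941 + 0.0217311 + 0.00624646 = 0.113461
Responsibility of Class C: 0.0217311 / 0.113461 ≈ 0.1915

0.1915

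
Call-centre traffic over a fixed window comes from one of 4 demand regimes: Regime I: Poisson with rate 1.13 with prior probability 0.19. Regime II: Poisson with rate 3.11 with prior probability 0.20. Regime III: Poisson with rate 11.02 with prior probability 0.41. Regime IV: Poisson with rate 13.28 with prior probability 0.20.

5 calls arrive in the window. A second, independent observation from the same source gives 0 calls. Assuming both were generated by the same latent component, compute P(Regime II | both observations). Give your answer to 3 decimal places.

P(component k | x) = π_k·f_k(x) / marginal(x), where marginal(x) = Σ_j π_j·f_j(x).
Since both observations come from the same component, the likelihood for component k is f_k(x₁)·f_k(x₂).
  L_I = [e^(−1.13)·1.13^5/5! = 0.00495973] × [0.323033] = 0.00160216
  L_II = [e^(−3.11)·3.11^5/5! = 0.108135] × [0.044601] = 0.00482291
  L_III = [e^(−11.02)·11.02^5/5! = 0.0221718] × [1.6371e-05] = 3.62975e-07
  L_IV = [e^(−13.28)·13.28^5/5! = 0.00588001] × [1.70832e-06] = 1.00449e-08
Unnormalised posteriors:
  π_I·L_I = 0.19 × 0.00160216 = 0.00030441
  π_II·L_II = 0.20 × 0.00482291 = 0.000964582
  π_III·L_III = 0.41 × 3.62975e-07 = 1.4882e-07
  π_IV·L_IV = 0.20 × 1.00449e-08 = 2.00899e-09
Marginal: 0.00030441 + 0.000964582 + 1.4882e-07 + 2.00899e-09 = 0.00126914
P(Regime II | x) = 0.000964582 / 0.00126914 ≈ 0.760

0.760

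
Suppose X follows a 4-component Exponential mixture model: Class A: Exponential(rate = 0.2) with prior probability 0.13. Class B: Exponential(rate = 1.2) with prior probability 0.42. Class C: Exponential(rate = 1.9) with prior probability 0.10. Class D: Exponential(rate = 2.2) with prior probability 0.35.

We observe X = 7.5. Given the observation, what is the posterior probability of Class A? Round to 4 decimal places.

P(component k | x) = π_k·f_k(x) / marginal(x), where marginal(x) = Σ_j π_j·f_j(x).
Exponential densities:
  f_A = 0.044626
  f_B = 0.000148092
  f_C = 1.23043e-06
  f_D = 1.50163e-07
Prior × likelihood for each component:
  π_A·f_A = 0.13 × 0.044626 = 0.00580138
  π_B·f_B = 0.42 × 0.000148092 = 6.21985e-05
  π_C·f_C = 0.10 × 1.23043e-06 = 1.23043e-07
  π_D·f_D = 0.35 × 1.50163e-07 = 5.25571e-08
Evidence: 0.00580138 + 6.21985e-05 + 1.23043e-07 + 5.25571e-08 = 0.00586376
So the posterior for Class A is 0.00580138 / 0.00586376 ≈ 0.9894.

0.9894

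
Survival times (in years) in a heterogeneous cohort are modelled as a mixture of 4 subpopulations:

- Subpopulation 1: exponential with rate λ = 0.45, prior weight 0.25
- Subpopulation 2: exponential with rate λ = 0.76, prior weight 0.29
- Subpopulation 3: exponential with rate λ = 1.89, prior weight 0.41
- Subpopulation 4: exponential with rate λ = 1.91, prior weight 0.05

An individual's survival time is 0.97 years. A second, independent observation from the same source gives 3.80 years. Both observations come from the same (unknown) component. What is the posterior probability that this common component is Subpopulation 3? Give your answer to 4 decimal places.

P(component k | x) = π_k·f_k(x) / marginal(x), where marginal(x) = Σ_j π_j·f_j(x).
Since both observations come from the same component, the likelihood for component k is f_k(x₁)·f_k(x₂).
  p_1 = [0.45·e^(−0.45·0.97) = 0.45·e^(−0.4365) = 0.290833] × [0.0813896] = 0.0236707
  p_2 = [0.76·e^(−0.76·0.97) = 0.76·e^(−0.7372) = 0.363623] × [0.0423225] = 0.0153894
  p_3 = [1.89·e^(−1.89·0.97) = 1.89·e^(−1.8333) = 0.302183] × [0.00143668] = 0.000434139
  p_4 = [1.91·e^(−1.91·0.97) = 1.91·e^(−1.8527) = 0.299513] × [0.00134562] = 0.000403032
Weight by the priors:
  π_1·p_1 = 0.25 × 0.0236707 = 0.00591769
  π_2·p_2 = 0.29 × 0.0153894 = 0.00446294
  π_3·p_3 = 0.41 × 0.000434139 = 0.000177997
  π_4·p_4 = 0.05 × 0.000403032 = 2.01516e-05
Denominator: 0.00591769 + 0.00446294 + 0.000177997 + 2.01516e-05 = 0.0105788
P(Subpopulation 3 | data) ≈ 0.0168

0.0168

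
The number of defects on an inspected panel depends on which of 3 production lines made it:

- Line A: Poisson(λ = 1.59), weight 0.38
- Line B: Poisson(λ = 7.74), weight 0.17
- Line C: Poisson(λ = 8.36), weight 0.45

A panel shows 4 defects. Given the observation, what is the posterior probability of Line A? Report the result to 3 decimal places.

Apply Bayes' rule: the posterior for each component is proportional to its prior times its likelihood at x.
Poisson probabilities:
  L_A = 0.0543062
  L_B = 0.0650599
  L_C = 0.0476334
Unnormalised posteriors:
  π_A·L_A = 0.38 × 0.0543062 = 0.0206363
  π_B·L_B = 0.17 × 0.0650599 = 0.0110602
  π_C·L_C = 0.45 × 0.0476334 = 0.0214351
Denominator: 0.0206363 + 0.0110602 + 0.0214351 = 0.0531316
Responsibility of Line A: 0.0206363 / 0.0531316 ≈ 0.388

0.388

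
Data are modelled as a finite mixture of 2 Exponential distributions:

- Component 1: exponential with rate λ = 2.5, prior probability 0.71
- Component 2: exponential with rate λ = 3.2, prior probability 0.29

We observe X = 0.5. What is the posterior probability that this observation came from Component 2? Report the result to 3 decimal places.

0.269

The responsibility of component k is w_k f_k(x) divided by Σ_j w_j f_j(x).
Exponential densities:
  f_1 = 0.716262
  f_2 = 0.646069
Prior × likelihood for each component:
  w_1·f_1 = 0.71 × 0.716262 = 0.508546
  w_2·f_2 = 0.29 × 0.646069 = 0.18736
Sum: 0.508546 + 0.18736 = 0.695906
P(Component 2 | x) = 0.18736 / 0.695906 ≈ 0.269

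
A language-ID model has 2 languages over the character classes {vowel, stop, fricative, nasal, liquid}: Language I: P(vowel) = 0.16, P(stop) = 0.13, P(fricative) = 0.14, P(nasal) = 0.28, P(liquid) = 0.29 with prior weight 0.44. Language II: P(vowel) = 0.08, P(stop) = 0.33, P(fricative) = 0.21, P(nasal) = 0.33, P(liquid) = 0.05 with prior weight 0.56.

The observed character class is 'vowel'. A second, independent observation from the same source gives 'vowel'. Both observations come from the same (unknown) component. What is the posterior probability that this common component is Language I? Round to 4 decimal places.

By Bayes' theorem, P(k | x) = P(Z=k) f_k(x) / Σ_j P(Z=j) f_j(x).
Since both observations come from the same component, the likelihood for component k is f_k(x₁)·f_k(x₂).
  f_I = [P(vowel | comp) = 0.16] × [0.16] = 0.0256
  f_II = [P(vowel | comp) = 0.08] × [0.08] = 0.0064
Multiply by the mixture weights:
  P(Z=I)·f_I = 0.44 × 0.0256 = 0.011264
  P(Z=II)·f_II = 0.56 × 0.0064 = 0.003584
Marginal: 0.011264 + 0.003584 = 0.014848
P(Language I | x₁,x₂) ≈ 0.7586

0.7586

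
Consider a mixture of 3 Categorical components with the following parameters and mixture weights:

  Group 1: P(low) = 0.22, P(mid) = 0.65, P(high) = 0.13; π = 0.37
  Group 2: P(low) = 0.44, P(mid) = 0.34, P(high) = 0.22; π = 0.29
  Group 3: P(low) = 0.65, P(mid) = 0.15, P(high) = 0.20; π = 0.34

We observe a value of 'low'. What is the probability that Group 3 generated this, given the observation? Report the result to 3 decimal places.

0.514

Apply Bayes' rule: the posterior for each component is proportional to its prior times its likelihood at x.
Categorical probabilities:
  f_1 = 0.22
  f_2 = 0.44
  f_3 = 0.65
Weight by the priors:
  P(Z=1)·f_1 = 0.37 × 0.22 = 0.0814
  P(Z=2)·f_2 = 0.29 × 0.44 = 0.1276
  P(Z=3)·f_3 = 0.34 × 0.65 = 0.221
Evidence: 0.0814 + 0.1276 + 0.221 = 0.43
P(Group 3 | data) ≈ 0.514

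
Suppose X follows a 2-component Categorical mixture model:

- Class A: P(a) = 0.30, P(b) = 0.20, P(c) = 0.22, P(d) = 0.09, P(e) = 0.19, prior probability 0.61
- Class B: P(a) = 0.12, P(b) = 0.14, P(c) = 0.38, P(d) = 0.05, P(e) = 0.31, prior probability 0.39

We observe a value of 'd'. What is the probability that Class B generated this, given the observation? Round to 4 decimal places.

0.2621

P(component k | x) = π_k·f_k(x) / marginal(x), where marginal(x) = Σ_j π_j·f_j(x).
Evaluate each component's likelihood at the observed value:
  p_A = P(d | comp) = 0.09
  p_B = P(d | comp) = 0.05
Multiply by the mixture weights:
  π_A·p_A = 0.61 × 0.09 = 0.0549
  π_B·p_B = 0.39 × 0.05 = 0.0195
Evidence: 0.0549 + 0.0195 = 0.0744
P(Class B | 'd') = 0.0195 / 0.0744 ≈ 0.2621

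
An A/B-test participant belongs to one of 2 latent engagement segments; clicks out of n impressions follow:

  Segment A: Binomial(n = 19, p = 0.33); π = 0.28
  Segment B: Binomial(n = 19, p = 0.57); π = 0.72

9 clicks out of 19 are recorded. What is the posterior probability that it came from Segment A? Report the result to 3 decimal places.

By Bayes' theorem, P(k | x) = P(Z=k) f_k(x) / Σ_j P(Z=j) f_j(x).
Binomial probabilities:
  L_A = 0.0781523
  L_B = 0.126802
Unnormalised posteriors:
  P(Z=A)·L_A = 0.28 × 0.0781523 = 0.0218827
  P(Z=B)·L_B = 0.72 × 0.126802 = 0.0912976
Sum: 0.0218827 + 0.0912976 = 0.11318
P(Segment A | x) ≈ 0.193

0.193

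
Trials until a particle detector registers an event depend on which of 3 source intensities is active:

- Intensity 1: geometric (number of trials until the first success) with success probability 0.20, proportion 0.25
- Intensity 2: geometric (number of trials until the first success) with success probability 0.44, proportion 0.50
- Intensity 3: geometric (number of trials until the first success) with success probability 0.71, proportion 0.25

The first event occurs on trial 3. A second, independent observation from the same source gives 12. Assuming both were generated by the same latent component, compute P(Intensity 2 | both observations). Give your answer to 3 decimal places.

0.086

P(component k | x) = π_k·f_k(x) / marginal(x), where marginal(x) = Σ_j π_j·f_j(x).
Since both observations come from the same component, the likelihood for component k is f_k(x₁)·f_k(x₂).
  f_1 = [0.20·(1−0.20)^2 = 0.20·0.64 = 0.128] × [0.0171799] = 0.00219902
  f_2 = [0.44·(1−0.44)^2 = 0.44·0.3136 = 0.137984] × [0.000747345] = 0.000103122
  f_3 = [0.71·(1−0.71)^2 = 0.71·0.0841 = 0.059711] × [8.66236e-07] = 5.17238e-08
Prior × likelihood for each component:
  π_1·f_1 = 0.25 × 0.00219902 = 0.000549756
  π_2·f_2 = 0.50 × 0.000103122 = 5.15608e-05
  π_3·f_3 = 0.25 × 5.17238e-08 = 1.2931e-08
Normaliser: 0.000549756 + 5.15608e-05 + 1.2931e-08 = 0.00060133
P(Intensity 2 | x) ≈ 0.086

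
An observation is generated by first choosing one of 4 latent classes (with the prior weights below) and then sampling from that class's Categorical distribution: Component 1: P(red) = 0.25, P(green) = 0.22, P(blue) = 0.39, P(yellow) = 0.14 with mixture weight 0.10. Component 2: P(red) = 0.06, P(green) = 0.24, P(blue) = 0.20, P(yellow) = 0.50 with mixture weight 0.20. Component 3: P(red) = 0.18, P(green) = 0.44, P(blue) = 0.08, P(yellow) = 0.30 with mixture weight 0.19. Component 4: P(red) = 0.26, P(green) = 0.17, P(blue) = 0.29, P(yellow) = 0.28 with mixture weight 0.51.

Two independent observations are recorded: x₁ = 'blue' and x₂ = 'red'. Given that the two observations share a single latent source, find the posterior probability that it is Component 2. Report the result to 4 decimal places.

0.0450

Apply Bayes' rule: the posterior for each component is proportional to its prior times its likelihood at x.
Since both observations come from the same component, the likelihood for component k is f_k(x₁)·f_k(x₂).
  f_1 = [P(blue | comp) = 0.39] × [0.25] = 0.0975
  f_2 = [P(blue | comp) = 0.20] × [0.06] = 0.012
  f_3 = [P(blue | comp) = 0.08] × [0.18] = 0.0144
  f_4 = [P(blue | comp) = 0.29] × [0.26] = 0.0754
Weight by the priors:
  P(Z=1)·f_1 = 0.10 × 0.0975 = 0.00975
  P(Z=2)·f_2 = 0.20 × 0.012 = 0.0024
  P(Z=3)·f_3 = 0.19 × 0.0144 = 0.002736
  P(Z=4)·f_4 = 0.51 × 0.0754 = 0.038454
Normaliser: 0.00975 + 0.0024 + 0.002736 + 0.038454 = 0.05334
P(Component 2 | x) ≈ 0.0450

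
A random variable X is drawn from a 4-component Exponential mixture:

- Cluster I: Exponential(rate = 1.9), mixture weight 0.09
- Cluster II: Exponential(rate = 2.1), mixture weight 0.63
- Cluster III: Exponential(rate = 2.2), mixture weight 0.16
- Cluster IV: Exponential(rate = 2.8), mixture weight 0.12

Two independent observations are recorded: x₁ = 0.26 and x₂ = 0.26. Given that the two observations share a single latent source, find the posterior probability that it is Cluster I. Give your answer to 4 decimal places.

0.0796

Posterior ∝ prior × likelihood, so P(k | x) ∝ π_k f_k(x); normalise over all components.
Since both observations come from the same component, the likelihood for component k is f_k(x₁)·f_k(x₂).
  f_I = [1.9·e^(−1.9·0.26) = 1.9·e^(−0.4940) = 1.15934] × [1.15934] = 1.34408
  f_II = [2.1·e^(−2.1·0.26) = 2.1·e^(−0.5460) = 1.21645] × [1.21645] = 1.47975
  f_III = [2.2·e^(−2.2·0.26) = 2.2·e^(−0.5720) = 1.24167] × [1.24167] = 1.54174
  f_IV = [2.8·e^(−2.8·0.26) = 2.8·e^(−0.7280) = 1.35205] × [1.35205] = 1.82803
Weight by the priors:
  π_I·f_I = 0.09 × 1.34408 = 0.120967
  π_II·f_II = 0.63 × 1.47975 = 0.932244
  π_III·f_III = 0.16 × 1.54174 = 0.246679
  π_IV·f_IV = 0.12 × 1.82803 = 0.219364
Sum: 0.120967 + 0.932244 + 0.246679 + 0.219364 = 1.51925
Responsibility of Cluster I: 0.120967 / 1.51925 ≈ 0.0796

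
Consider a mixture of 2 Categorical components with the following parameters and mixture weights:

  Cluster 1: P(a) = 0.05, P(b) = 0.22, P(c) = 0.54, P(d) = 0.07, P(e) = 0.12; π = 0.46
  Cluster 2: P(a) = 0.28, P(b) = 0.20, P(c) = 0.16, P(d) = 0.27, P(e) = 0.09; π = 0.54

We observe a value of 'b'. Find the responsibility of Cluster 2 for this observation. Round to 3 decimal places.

By Bayes' theorem, P(k | x) = P(Z=k) f_k(x) / Σ_j P(Z=j) f_j(x).
Evaluate each component's likelihood at the observed value:
  p_1 = P(b | comp) = 0.22
  p_2 = P(b | comp) = 0.20
Unnormalised posteriors:
  P(Z=1)·p_1 = 0.46 × 0.22 = 0.1012
  P(Z=2)·p_2 = 0.54 × 0.2 = 0.108
Evidence: 0.1012 + 0.108 = 0.2092
P(Cluster 2 | 'b') ≈ 0.516

0.516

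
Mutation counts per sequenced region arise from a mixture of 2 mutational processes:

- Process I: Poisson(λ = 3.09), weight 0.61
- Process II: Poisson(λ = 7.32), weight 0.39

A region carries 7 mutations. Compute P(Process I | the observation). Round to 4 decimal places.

Posterior ∝ prior × likelihood, so P(k | x) ∝ π_k f_k(x); normalise over all components.
Component likelihoods at x = 7 mutations:
  f_I = 0.0242834
  f_II = 0.147949
Multiply by the mixture weights:
  π_I·f_I = 0.61 × 0.0242834 = 0.0148129
  π_II·f_II = 0.39 × 0.147949 = 0.0577
Marginal: 0.0148129 + 0.0577 = 0.0725129
Responsibility of Process I: 0.0148129 / 0.0725129 ≈ 0.2043

0.2043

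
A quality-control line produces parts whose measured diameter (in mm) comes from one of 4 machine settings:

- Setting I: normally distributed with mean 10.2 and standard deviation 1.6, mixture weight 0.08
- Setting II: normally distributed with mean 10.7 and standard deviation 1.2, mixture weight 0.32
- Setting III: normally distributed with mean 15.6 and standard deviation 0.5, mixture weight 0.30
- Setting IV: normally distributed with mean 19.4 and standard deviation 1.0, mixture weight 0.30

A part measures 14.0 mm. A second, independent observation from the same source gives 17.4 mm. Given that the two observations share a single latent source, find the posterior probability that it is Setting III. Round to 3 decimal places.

P(component k | x) = π_k·f_k(x) / marginal(x), where marginal(x) = Σ_j π_j·f_j(x).
Since both observations come from the same component, the likelihood for component k is f_k(x₁)·f_k(x₂).
  L_I = [(1/(1.6·√(2π)))·exp(−(14.0−10.2)²/(2·1.6²)) = 0.249339·exp(-2.82031) = 0.0148574] × [9.98984e-06] = 1.48423e-07
  L_II = [(1/(1.2·√(2π)))·exp(−(14.0−10.7)²/(2·1.2²)) = 0.332452·exp(-3.78125) = 0.00757797] × [5.65542e-08] = 4.28566e-10
  L_III = [(1/(0.5·√(2π)))·exp(−(14.0−15.6)²/(2·0.5²)) = 0.797885·exp(-5.12000) = 0.00476818] × [0.0012238] = 5.83531e-06
  L_IV = [(1/(1.0·√(2π)))·exp(−(14.0−19.4)²/(2·1.0²)) = 0.398942·exp(-14.58000) = 1.85736e-07] × [0.053991] = 1.00281e-08
Prior × likelihood for each component:
  π_I·L_I = 0.08 × 1.48423e-07 = 1.18739e-08
  π_II·L_II = 0.32 × 4.28566e-10 = 1.37141e-10
  π_III·L_III = 0.30 × 5.83531e-06 = 1.75059e-06
  π_IV·L_IV = 0.30 × 1.00281e-08 = 3.00842e-09
Normaliser: 1.18739e-08 + 1.37141e-10 + 1.75059e-06 + 3.00842e-09 = 1.76561e-06
Responsibility of Setting III: 1.75059e-06 / 1.76561e-06 ≈ 0.991

0.991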